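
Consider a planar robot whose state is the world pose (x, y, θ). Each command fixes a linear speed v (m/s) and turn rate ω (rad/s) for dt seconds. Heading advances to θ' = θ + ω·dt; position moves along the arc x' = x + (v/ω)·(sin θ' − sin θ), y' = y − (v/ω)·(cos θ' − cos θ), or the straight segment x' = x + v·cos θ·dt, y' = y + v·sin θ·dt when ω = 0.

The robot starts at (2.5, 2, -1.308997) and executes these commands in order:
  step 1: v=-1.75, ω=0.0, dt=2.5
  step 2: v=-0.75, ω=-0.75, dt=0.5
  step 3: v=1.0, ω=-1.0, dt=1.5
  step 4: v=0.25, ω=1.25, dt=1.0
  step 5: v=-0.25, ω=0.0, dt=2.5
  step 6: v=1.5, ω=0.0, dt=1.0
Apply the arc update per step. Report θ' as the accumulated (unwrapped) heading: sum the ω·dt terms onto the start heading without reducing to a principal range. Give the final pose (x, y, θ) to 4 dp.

(-0.2023, 4.7649, -1.9340)

step 1: θ'=-1.3090 (straight) → pose (1.3677, 6.2259, -1.3090)
step 2: θ'=-1.6840 (R=1.0000) → pose (1.3400, 6.5977, -1.6840)
step 3: θ'=-3.1840 (R=-1.0000) → pose (0.3040, 5.7116, -3.1840)
step 4: θ'=-1.9340 (R=0.2000) → pose (0.1086, 5.5828, -1.9340)
step 5: θ'=-1.9340 (straight) → pose (0.3306, 6.1670, -1.9340)
step 6: θ'=-1.9340 (straight) → pose (-0.2023, 4.7649, -1.9340)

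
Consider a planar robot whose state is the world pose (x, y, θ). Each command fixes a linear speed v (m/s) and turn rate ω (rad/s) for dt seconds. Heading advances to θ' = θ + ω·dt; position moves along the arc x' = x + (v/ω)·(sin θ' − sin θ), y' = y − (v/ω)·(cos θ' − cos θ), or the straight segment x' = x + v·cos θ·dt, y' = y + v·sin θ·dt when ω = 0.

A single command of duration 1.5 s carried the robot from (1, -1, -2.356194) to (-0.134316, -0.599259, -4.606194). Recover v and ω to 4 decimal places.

Δθ = -4.606194 − -2.356194 = -2.250000
ω = Δθ/dt = -2.250000/1.5 = -1.5000
R = Δx/(sin θ' − sin θ) = -0.6667
v = R·ω = -0.6667·-1.5000 = 1.0000

v = 1.0000, ω = -1.5000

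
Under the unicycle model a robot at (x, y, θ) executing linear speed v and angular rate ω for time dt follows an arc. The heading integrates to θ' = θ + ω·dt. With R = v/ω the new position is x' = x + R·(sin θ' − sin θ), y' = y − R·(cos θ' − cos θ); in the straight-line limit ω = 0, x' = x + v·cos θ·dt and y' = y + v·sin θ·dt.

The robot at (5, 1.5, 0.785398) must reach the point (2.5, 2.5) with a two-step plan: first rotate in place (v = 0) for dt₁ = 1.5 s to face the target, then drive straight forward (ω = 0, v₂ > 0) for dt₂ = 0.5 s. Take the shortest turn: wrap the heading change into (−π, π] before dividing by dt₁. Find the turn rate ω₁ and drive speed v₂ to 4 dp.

heading to target = atan2(2.5−1.5, 2.5−5) = 2.7611
Δθ = wrap(2.7611 − 0.7854) = 1.9757; ω₁ = Δθ/dt₁ = 1.3171
distance = √((2.5−5)² + (2.5−1.5)²) = 2.6926; v₂ = distance/dt₂ = 5.3852

ω₁ = 1.3171, v₂ = 5.3852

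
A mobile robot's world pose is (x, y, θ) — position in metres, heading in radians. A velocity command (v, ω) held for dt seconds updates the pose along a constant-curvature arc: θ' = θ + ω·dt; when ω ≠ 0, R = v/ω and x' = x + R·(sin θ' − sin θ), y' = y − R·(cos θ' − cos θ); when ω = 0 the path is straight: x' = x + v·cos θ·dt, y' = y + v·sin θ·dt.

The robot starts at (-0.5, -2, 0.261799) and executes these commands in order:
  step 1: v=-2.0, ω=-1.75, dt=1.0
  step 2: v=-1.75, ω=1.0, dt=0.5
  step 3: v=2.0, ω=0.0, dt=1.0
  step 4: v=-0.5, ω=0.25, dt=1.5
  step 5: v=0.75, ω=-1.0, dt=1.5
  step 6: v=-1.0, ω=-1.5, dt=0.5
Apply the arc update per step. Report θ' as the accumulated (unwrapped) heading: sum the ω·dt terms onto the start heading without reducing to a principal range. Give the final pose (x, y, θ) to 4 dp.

step 1: θ'=-1.4882 (R=1.1429) → pose (-1.9348, -0.9904, -1.4882)
step 2: θ'=-0.9882 (R=-1.7500) → pose (-2.2175, -0.1719, -0.9882)
step 3: θ'=-0.9882 (straight) → pose (-1.1171, -1.8420, -0.9882)
step 4: θ'=-0.6132 (R=-2.0000) → pose (-1.6362, -1.3068, -0.6132)
step 5: θ'=-2.1132 (R=-0.7500) → pose (-1.4254, -2.3073, -2.1132)
step 6: θ'=-2.8632 (R=0.6667) → pose (-1.0377, -2.0104, -2.8632)

(-1.0377, -2.0104, -2.8632)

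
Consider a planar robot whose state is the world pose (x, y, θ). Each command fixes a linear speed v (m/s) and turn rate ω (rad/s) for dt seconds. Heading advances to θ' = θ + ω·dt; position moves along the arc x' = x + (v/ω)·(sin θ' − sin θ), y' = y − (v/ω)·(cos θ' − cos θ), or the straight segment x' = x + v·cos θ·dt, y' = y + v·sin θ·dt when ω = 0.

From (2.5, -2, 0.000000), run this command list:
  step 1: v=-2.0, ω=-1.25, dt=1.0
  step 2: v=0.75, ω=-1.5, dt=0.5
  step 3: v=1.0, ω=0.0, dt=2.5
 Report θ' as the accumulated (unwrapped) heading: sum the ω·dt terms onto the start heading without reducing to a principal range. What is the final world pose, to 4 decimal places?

(-0.0786, -3.5435, -2.0000)

step 1: θ'=-1.2500 (R=1.6000) → pose (0.9816, -0.9045, -1.2500)
step 2: θ'=-2.0000 (R=-0.5000) → pose (0.9618, -1.2703, -2.0000)
step 3: θ'=-2.0000 (straight) → pose (-0.0786, -3.5435, -2.0000)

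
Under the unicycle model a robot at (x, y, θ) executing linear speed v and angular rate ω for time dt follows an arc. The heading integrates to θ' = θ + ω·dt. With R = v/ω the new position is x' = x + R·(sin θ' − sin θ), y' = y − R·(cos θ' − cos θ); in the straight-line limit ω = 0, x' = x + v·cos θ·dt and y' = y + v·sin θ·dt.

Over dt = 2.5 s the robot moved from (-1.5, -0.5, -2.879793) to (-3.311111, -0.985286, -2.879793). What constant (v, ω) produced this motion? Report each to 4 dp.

Δθ = -2.879793 − -2.879793 = 0.000000
ω = Δθ/dt = 0.000000/2.5 = 0.0000
ω = 0 → v = (Δx·cos θ + Δy·sin θ)/dt = 0.7500

v = 0.7500, ω = 0.0000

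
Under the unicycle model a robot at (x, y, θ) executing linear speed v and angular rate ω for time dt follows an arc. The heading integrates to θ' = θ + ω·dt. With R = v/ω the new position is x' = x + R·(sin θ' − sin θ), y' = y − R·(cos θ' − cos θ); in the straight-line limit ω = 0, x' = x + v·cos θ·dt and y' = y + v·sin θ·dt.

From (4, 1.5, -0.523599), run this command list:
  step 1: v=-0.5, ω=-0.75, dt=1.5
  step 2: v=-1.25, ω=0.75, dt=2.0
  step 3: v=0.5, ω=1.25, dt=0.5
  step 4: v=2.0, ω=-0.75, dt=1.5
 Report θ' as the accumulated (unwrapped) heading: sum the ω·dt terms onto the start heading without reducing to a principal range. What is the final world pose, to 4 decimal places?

(5.3302, 3.7025, -0.6486)

step 1: θ'=-1.6486 (R=0.6667) → pose (3.6687, 2.1292, -1.6486)
step 2: θ'=-0.1486 (R=-1.6667) → pose (2.2538, 3.9070, -0.1486)
step 3: θ'=0.4764 (R=0.4000) → pose (2.4965, 3.9471, 0.4764)
step 4: θ'=-0.6486 (R=-2.6667) → pose (5.3302, 3.7025, -0.6486)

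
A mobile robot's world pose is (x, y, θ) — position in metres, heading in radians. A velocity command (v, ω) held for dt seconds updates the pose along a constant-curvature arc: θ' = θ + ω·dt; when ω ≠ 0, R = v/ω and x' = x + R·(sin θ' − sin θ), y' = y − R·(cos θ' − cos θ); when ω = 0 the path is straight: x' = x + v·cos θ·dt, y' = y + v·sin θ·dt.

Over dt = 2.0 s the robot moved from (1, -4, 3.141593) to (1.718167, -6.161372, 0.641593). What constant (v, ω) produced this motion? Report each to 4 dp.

v = -1.5000, ω = -1.2500

Δθ = 0.641593 − 3.141593 = -2.500000
ω = Δθ/dt = -2.500000/2.0 = -1.2500
R = −Δy/(cos θ' − cos θ) = 1.2000
v = R·ω = 1.2000·-1.2500 = -1.5000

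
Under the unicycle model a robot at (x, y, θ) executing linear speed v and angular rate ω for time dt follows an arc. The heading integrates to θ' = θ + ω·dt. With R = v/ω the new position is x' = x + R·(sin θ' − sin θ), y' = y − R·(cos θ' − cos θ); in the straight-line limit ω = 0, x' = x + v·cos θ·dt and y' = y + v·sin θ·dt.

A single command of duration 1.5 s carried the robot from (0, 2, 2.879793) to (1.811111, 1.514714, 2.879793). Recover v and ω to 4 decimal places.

Δθ = 2.879793 − 2.879793 = 0.000000
ω = Δθ/dt = 0.000000/1.5 = 0.0000
ω = 0 → v = (Δx·cos θ + Δy·sin θ)/dt = -1.2500

v = -1.2500, ω = 0.0000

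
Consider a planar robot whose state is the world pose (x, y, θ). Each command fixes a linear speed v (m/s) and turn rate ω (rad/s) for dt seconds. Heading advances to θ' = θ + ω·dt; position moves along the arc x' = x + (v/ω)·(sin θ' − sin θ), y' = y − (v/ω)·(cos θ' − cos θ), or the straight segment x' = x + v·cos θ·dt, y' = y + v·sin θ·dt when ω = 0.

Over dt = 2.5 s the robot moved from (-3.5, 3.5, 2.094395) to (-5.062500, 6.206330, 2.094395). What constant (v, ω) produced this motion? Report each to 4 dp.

v = 1.2500, ω = 0.0000

Δθ = 2.094395 − 2.094395 = 0.000000
ω = Δθ/dt = 0.000000/2.5 = 0.0000
ω = 0 → v = (Δx·cos θ + Δy·sin θ)/dt = 1.2500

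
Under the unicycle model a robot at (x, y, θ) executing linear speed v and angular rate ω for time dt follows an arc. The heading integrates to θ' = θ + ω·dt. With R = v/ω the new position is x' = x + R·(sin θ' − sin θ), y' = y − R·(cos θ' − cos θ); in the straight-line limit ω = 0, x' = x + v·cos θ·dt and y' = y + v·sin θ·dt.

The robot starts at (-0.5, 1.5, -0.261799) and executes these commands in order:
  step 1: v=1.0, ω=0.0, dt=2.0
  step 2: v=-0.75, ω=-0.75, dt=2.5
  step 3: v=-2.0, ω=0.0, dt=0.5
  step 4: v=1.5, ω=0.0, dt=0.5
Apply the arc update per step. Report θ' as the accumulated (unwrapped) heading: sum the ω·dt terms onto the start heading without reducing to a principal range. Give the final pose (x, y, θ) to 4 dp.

step 1: θ'=-0.2618 (straight) → pose (1.4319, 0.9824, -0.2618)
step 2: θ'=-2.1368 (R=1.0000) → pose (0.8466, 2.4846, -2.1368)
step 3: θ'=-2.1368 (straight) → pose (1.3829, 3.3286, -2.1368)
step 4: θ'=-2.1368 (straight) → pose (0.9807, 2.6956, -2.1368)

(0.9807, 2.6956, -2.1368)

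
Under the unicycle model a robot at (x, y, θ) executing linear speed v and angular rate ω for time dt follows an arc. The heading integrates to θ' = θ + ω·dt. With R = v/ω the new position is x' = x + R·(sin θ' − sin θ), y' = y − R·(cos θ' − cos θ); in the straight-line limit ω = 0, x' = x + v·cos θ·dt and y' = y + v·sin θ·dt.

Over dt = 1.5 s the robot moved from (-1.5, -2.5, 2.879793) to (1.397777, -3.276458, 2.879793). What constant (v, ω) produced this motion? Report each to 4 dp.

Δθ = 2.879793 − 2.879793 = 0.000000
ω = Δθ/dt = 0.000000/1.5 = 0.0000
ω = 0 → v = (Δx·cos θ + Δy·sin θ)/dt = -2.0000

v = -2.0000, ω = 0.0000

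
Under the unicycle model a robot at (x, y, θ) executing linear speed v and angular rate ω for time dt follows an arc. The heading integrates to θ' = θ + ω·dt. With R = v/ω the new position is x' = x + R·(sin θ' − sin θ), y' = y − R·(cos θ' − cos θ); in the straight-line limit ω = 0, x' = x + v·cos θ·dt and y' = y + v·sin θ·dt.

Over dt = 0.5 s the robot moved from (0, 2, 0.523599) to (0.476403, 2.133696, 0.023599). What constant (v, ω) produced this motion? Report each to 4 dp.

v = 1.0000, ω = -1.0000

Δθ = 0.023599 − 0.523599 = -0.500000
ω = Δθ/dt = -0.500000/0.5 = -1.0000
R = Δx/(sin θ' − sin θ) = -1.0000
v = R·ω = -1.0000·-1.0000 = 1.0000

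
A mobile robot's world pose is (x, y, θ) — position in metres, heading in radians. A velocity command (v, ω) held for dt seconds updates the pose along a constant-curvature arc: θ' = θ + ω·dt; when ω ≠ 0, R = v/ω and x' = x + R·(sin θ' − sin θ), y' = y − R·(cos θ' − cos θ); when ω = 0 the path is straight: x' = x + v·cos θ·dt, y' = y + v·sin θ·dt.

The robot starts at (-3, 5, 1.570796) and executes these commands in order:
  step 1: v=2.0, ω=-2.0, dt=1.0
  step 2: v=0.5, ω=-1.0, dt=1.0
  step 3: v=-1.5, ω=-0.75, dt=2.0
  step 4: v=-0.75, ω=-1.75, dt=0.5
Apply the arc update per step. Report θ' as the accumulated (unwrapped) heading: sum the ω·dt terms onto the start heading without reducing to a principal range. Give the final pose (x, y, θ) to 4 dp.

step 1: θ'=-0.4292 (R=-1.0000) → pose (-1.5839, 5.9093, -0.4292)
step 2: θ'=-1.4292 (R=-0.5000) → pose (-1.2969, 5.5252, -1.4292)
step 3: θ'=-2.9292 (R=2.0000) → pose (0.2615, 7.7625, -2.9292)
step 4: θ'=-3.8042 (R=0.4286) → pose (0.6155, 7.6814, -3.8042)

(0.6155, 7.6814, -3.8042)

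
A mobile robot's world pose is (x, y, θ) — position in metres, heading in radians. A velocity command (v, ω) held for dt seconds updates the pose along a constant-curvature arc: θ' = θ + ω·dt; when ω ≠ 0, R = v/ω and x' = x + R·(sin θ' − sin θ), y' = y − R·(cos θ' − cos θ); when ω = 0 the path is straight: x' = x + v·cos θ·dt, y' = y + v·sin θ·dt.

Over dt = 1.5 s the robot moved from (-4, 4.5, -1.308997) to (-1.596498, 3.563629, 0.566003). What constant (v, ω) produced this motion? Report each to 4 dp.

Δθ = 0.566003 − -1.308997 = 1.875000
ω = Δθ/dt = 1.875000/1.5 = 1.2500
R = Δx/(sin θ' − sin θ) = 1.6000
v = R·ω = 1.6000·1.2500 = 2.0000

v = 2.0000, ω = 1.2500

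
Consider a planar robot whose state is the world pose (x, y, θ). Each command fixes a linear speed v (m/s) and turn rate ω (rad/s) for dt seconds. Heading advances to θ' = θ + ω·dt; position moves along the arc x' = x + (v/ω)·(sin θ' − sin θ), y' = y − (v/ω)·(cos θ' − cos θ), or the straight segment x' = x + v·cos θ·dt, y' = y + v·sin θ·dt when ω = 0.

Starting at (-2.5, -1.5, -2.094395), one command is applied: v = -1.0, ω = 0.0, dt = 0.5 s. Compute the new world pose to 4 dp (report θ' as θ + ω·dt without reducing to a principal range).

θ' = -2.0944 + 0.0·0.5 = -2.0944
ω = 0 → straight: x' = -2.5 + -1.0·cos(-2.0944)·0.5 = -2.2500
y' = -1.5 + -1.0·sin(-2.0944)·0.5 = -1.0670

(-2.2500, -1.0670, -2.0944)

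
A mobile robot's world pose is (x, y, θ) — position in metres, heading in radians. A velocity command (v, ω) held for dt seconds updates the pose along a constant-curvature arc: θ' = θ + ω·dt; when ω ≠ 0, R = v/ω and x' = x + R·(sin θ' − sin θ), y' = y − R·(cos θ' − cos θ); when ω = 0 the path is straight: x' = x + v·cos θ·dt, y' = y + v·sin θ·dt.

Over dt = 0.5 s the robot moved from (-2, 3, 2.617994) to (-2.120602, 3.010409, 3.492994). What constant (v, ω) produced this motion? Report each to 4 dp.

Δθ = 3.492994 − 2.617994 = 0.875000
ω = Δθ/dt = 0.875000/0.5 = 1.7500
R = Δx/(sin θ' − sin θ) = 0.1429
v = R·ω = 0.1429·1.7500 = 0.2500

v = 0.2500, ω = 1.7500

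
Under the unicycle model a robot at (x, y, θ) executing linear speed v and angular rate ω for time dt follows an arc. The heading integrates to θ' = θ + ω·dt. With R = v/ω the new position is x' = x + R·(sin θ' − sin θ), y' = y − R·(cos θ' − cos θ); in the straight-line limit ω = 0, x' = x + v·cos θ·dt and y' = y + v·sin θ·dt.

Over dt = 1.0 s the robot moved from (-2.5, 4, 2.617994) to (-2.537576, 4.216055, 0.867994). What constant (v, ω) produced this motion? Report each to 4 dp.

Δθ = 0.867994 − 2.617994 = -1.750000
ω = Δθ/dt = -1.750000/1.0 = -1.7500
R = −Δy/(cos θ' − cos θ) = -0.1429
v = R·ω = -0.1429·-1.7500 = 0.2500

v = 0.2500, ω = -1.7500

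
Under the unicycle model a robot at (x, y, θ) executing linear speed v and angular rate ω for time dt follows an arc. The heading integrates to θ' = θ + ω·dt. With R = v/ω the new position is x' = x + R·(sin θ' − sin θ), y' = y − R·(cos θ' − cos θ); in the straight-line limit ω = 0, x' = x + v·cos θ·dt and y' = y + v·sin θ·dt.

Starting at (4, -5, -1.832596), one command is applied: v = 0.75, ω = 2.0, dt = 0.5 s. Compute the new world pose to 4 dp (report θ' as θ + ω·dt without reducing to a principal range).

θ' = -1.8326 + 2.0·0.5 = -0.8326
R = v/ω = 0.75/2.0 = 0.3750
x' = 4 + 0.3750·(sin -0.8326 − sin -1.8326) = 4.0848
y' = -5 − 0.3750·(cos -0.8326 − cos -1.8326) = -5.3494

(4.0848, -5.3494, -0.8326)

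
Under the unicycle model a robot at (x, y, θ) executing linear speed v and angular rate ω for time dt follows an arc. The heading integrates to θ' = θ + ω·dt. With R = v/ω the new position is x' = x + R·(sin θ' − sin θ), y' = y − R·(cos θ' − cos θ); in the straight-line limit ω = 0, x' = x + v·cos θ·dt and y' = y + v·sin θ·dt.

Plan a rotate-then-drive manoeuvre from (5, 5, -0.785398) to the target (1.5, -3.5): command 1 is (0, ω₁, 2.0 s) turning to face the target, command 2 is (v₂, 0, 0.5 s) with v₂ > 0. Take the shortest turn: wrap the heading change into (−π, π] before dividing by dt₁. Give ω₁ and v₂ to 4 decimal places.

heading to target = atan2(-3.5−5, 1.5−5) = -1.9614
Δθ = wrap(-1.9614 − -0.7854) = -1.1760; ω₁ = Δθ/dt₁ = -0.5880
distance = √((1.5−5)² + (-3.5−5)²) = 9.1924; v₂ = distance/dt₂ = 18.3848

ω₁ = -0.5880, v₂ = 18.3848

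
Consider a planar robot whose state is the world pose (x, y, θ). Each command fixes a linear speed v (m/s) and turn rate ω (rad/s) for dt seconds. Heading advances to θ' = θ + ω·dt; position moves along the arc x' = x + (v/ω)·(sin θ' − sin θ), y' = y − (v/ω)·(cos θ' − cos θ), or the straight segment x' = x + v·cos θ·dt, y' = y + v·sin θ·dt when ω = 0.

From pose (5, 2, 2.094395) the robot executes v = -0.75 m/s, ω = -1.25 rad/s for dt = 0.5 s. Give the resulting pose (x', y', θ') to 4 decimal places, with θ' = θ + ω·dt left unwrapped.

(5.0773, 1.6393, 1.4694)

θ' = 2.0944 + -1.25·0.5 = 1.4694
R = v/ω = -0.75/-1.25 = 0.6000
x' = 5 + 0.6000·(sin 1.4694 − sin 2.0944) = 5.0773
y' = 2 − 0.6000·(cos 1.4694 − cos 2.0944) = 1.6393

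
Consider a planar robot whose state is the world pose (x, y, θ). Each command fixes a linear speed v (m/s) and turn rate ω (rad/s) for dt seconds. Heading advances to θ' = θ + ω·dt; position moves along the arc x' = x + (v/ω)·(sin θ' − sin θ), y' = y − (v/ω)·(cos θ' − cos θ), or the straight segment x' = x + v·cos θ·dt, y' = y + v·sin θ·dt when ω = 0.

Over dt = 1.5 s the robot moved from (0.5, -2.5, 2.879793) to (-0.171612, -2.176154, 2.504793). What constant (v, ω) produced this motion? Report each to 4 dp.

v = 0.5000, ω = -0.2500

Δθ = 2.504793 − 2.879793 = -0.375000
ω = Δθ/dt = -0.375000/1.5 = -0.2500
R = Δx/(sin θ' − sin θ) = -2.0000
v = R·ω = -2.0000·-0.2500 = 0.5000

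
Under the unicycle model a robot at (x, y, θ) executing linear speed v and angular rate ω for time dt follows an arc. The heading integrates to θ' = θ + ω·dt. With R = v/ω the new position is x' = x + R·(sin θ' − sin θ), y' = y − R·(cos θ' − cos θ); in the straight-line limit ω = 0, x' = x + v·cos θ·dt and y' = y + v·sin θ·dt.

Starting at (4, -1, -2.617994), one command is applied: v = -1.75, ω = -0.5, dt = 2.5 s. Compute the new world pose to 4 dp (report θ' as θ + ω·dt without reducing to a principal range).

(8.0746, -1.4146, -3.8680)

θ' = -2.6180 + -0.5·2.5 = -3.8680
R = v/ω = -1.75/-0.5 = 3.5000
x' = 4 + 3.5000·(sin -3.8680 − sin -2.6180) = 8.0746
y' = -1 − 3.5000·(cos -3.8680 − cos -2.6180) = -1.4146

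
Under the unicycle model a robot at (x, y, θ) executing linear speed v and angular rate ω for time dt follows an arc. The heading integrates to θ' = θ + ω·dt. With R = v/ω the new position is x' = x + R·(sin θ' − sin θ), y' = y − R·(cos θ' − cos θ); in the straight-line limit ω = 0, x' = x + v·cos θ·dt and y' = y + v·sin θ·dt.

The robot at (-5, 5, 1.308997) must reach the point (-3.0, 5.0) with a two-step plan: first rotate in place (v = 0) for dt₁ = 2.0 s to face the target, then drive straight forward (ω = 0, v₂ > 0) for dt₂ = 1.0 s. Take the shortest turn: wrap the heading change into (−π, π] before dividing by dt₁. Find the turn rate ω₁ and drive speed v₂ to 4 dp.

heading to target = atan2(5−5, -3−-5) = 0.0000
Δθ = wrap(0.0000 − 1.3090) = -1.3090; ω₁ = Δθ/dt₁ = -0.6545
distance = √((-3−-5)² + (5−5)²) = 2.0000; v₂ = distance/dt₂ = 2.0000

ω₁ = -0.6545, v₂ = 2.0000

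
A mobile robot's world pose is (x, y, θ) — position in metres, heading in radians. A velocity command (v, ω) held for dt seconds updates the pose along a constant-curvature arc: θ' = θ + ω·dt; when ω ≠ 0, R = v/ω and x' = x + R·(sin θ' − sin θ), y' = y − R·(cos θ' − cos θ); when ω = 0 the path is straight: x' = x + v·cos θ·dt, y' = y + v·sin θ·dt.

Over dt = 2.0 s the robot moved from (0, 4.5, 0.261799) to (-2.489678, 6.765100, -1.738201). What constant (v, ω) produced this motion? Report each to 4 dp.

v = -2.0000, ω = -1.0000

Δθ = -1.738201 − 0.261799 = -2.000000
ω = Δθ/dt = -2.000000/2.0 = -1.0000
R = Δx/(sin θ' − sin θ) = 2.0000
v = R·ω = 2.0000·-1.0000 = -2.0000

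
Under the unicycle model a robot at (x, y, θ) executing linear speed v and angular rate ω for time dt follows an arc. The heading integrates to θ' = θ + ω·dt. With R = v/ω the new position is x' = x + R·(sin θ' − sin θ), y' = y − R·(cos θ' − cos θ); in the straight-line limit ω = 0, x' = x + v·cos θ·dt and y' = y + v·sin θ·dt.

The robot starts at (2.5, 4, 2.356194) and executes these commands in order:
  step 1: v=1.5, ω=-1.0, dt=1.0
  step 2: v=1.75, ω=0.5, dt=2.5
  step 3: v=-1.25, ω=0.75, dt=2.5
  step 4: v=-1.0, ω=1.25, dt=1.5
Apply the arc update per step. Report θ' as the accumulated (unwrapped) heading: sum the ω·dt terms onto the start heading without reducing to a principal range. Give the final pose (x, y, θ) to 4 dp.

step 1: θ'=1.3562 (R=-1.5000) → pose (2.0951, 5.3801, 1.3562)
step 2: θ'=2.6062 (R=3.5000) → pose (0.4610, 9.1357, 2.6062)
step 3: θ'=4.4812 (R=-1.6667) → pose (2.9336, 10.1872, 4.4812)
step 4: θ'=6.3562 (R=-0.8000) → pose (2.0966, 11.1684, 6.3562)

(2.0966, 11.1684, 6.3562)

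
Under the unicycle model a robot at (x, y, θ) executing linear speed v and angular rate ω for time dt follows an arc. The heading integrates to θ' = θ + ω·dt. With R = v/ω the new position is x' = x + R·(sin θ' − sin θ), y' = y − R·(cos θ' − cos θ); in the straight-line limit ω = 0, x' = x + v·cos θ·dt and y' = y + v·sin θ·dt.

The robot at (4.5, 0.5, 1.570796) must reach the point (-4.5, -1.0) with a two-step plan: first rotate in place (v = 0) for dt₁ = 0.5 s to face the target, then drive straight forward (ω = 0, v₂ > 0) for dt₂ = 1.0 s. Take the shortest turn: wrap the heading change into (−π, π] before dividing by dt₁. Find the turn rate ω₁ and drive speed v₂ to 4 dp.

heading to target = atan2(-1−0.5, -4.5−4.5) = -2.9764
Δθ = wrap(-2.9764 − 1.5708) = 1.7359; ω₁ = Δθ/dt₁ = 3.4719
distance = √((-4.5−4.5)² + (-1−0.5)²) = 9.1241; v₂ = distance/dt₂ = 9.1241

ω₁ = 3.4719, v₂ = 9.1241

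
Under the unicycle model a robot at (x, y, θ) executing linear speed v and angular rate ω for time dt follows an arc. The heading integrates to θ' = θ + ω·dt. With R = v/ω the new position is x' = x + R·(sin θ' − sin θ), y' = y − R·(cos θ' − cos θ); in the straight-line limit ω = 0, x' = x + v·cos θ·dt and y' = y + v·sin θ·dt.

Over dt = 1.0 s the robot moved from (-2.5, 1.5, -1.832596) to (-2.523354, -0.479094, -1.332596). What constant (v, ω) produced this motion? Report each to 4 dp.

v = 2.0000, ω = 0.5000

Δθ = -1.332596 − -1.832596 = 0.500000
ω = Δθ/dt = 0.500000/1.0 = 0.5000
R = −Δy/(cos θ' − cos θ) = 4.0000
v = R·ω = 4.0000·0.5000 = 2.0000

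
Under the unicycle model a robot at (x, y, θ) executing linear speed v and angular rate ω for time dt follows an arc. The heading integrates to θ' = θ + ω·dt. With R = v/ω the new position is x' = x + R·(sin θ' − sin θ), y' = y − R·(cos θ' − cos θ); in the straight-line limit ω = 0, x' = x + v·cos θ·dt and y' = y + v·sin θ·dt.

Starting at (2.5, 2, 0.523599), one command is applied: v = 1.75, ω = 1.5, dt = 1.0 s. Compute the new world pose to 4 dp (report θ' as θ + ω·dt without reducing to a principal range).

(2.9658, 3.5208, 2.0236)

θ' = 0.5236 + 1.5·1.0 = 2.0236
R = v/ω = 1.75/1.5 = 1.1667
x' = 2.5 + 1.1667·(sin 2.0236 − sin 0.5236) = 2.9658
y' = 2 − 1.1667·(cos 2.0236 − cos 0.5236) = 3.5208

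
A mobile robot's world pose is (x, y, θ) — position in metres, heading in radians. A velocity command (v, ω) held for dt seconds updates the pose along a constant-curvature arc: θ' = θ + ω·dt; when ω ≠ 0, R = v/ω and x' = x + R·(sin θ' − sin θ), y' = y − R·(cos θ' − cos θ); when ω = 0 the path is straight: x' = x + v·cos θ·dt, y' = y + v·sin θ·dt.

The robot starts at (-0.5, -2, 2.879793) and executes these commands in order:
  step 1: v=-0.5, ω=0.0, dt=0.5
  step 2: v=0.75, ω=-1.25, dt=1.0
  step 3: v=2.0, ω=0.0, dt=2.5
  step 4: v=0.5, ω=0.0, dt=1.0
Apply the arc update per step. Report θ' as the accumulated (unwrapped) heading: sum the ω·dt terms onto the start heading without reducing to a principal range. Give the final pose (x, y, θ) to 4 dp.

(-1.0265, 3.9699, 1.6298)

step 1: θ'=2.8798 (straight) → pose (-0.2585, -2.0647, 2.8798)
step 2: θ'=1.6298 (R=-0.6000) → pose (-0.7022, -1.5205, 1.6298)
step 3: θ'=1.6298 (straight) → pose (-0.9970, 3.4708, 1.6298)
step 4: θ'=1.6298 (straight) → pose (-1.0265, 3.9699, 1.6298)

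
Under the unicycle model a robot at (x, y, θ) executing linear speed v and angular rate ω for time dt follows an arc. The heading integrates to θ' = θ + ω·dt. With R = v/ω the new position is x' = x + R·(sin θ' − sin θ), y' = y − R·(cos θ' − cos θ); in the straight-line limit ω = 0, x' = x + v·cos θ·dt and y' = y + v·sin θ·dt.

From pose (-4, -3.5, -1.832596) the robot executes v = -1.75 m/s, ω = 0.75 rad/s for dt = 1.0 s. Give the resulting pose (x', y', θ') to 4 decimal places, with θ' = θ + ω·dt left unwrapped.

θ' = -1.8326 + 0.75·1.0 = -1.0826
R = v/ω = -1.75/0.75 = -2.3333
x' = -4 + -2.3333·(sin -1.0826 − sin -1.8326) = -4.1931
y' = -3.5 − -2.3333·(cos -1.0826 − cos -1.8326) = -1.8017

(-4.1931, -1.8017, -1.0826)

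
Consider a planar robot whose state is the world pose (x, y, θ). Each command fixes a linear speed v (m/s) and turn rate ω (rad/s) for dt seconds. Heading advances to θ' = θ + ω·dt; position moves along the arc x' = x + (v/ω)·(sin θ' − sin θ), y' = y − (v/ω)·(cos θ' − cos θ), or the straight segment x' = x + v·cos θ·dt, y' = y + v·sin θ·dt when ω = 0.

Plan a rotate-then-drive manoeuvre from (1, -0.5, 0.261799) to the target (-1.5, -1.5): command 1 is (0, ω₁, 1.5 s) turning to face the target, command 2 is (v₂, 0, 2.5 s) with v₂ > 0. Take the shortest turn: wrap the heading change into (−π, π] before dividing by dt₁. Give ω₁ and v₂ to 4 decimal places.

heading to target = atan2(-1.5−-0.5, -1.5−1) = -2.7611
Δθ = wrap(-2.7611 − 0.2618) = -3.0229; ω₁ = Δθ/dt₁ = -2.0153
distance = √((-1.5−1)² + (-1.5−-0.5)²) = 2.6926; v₂ = distance/dt₂ = 1.0770

ω₁ = -2.0153, v₂ = 1.0770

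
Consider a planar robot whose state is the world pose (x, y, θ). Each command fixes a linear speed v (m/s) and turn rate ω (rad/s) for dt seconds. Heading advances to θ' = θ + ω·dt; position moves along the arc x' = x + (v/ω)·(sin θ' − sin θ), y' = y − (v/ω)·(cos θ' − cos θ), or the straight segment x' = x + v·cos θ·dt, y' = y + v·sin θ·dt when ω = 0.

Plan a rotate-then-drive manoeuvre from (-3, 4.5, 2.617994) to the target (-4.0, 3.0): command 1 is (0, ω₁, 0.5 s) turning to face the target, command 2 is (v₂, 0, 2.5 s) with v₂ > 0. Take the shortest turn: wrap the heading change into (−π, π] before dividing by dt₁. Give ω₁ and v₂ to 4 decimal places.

heading to target = atan2(3−4.5, -4−-3) = -2.1588
Δθ = wrap(-2.1588 − 2.6180) = 1.5064; ω₁ = Δθ/dt₁ = 3.0128
distance = √((-4−-3)² + (3−4.5)²) = 1.8028; v₂ = distance/dt₂ = 0.7211

ω₁ = 3.0128, v₂ = 0.7211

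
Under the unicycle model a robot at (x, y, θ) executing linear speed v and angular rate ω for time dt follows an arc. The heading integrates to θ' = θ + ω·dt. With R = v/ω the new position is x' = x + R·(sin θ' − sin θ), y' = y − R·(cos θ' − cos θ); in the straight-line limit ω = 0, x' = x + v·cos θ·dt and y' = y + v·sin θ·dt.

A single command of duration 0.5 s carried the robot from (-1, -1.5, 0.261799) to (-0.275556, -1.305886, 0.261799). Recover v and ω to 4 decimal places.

Δθ = 0.261799 − 0.261799 = 0.000000
ω = Δθ/dt = 0.000000/0.5 = 0.0000
ω = 0 → v = (Δx·cos θ + Δy·sin θ)/dt = 1.5000

v = 1.5000, ω = 0.0000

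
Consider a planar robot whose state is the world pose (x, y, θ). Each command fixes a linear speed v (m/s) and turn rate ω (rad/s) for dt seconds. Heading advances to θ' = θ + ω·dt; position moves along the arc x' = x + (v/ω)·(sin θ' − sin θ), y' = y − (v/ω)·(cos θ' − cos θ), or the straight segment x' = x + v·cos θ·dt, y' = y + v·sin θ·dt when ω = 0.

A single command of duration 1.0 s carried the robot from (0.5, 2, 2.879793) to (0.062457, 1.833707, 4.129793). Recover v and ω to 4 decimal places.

v = 0.5000, ω = 1.2500

Δθ = 4.129793 − 2.879793 = 1.250000
ω = Δθ/dt = 1.250000/1.0 = 1.2500
R = Δx/(sin θ' − sin θ) = 0.4000
v = R·ω = 0.4000·1.2500 = 0.5000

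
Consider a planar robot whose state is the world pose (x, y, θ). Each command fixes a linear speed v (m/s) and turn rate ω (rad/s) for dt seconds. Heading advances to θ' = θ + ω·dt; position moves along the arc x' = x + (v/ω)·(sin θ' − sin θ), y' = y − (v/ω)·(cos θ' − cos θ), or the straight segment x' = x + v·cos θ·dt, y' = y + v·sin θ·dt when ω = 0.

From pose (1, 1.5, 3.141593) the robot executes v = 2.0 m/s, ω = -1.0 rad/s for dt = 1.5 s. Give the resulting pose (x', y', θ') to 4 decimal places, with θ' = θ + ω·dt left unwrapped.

θ' = 3.1416 + -1.0·1.5 = 1.6416
R = v/ω = 2.0/-1.0 = -2.0000
x' = 1 + -2.0000·(sin 1.6416 − sin 3.1416) = -0.9950
y' = 1.5 − -2.0000·(cos 1.6416 − cos 3.1416) = 3.3585

(-0.9950, 3.3585, 1.6416)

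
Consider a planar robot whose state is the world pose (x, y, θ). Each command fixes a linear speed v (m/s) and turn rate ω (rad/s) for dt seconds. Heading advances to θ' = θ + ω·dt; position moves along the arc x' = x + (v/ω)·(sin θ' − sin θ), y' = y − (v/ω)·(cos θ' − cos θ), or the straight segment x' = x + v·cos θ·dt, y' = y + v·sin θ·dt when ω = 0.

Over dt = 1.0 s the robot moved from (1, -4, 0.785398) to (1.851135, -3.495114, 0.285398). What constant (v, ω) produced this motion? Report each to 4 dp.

Δθ = 0.285398 − 0.785398 = -0.500000
ω = Δθ/dt = -0.500000/1.0 = -0.5000
R = Δx/(sin θ' − sin θ) = -2.0000
v = R·ω = -2.0000·-0.5000 = 1.0000

v = 1.0000, ω = -0.5000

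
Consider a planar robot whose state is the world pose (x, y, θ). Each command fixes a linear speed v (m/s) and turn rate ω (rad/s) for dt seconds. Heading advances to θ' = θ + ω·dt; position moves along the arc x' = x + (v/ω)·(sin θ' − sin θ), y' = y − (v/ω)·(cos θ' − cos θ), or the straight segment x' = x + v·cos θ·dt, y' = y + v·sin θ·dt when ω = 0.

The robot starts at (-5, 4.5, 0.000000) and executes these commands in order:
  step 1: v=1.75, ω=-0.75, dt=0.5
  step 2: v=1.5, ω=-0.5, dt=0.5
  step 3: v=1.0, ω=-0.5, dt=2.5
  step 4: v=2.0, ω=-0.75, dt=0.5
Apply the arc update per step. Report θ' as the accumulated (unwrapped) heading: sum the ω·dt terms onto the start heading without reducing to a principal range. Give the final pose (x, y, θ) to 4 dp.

step 1: θ'=-0.3750 (R=-2.3333) → pose (-4.1454, 4.3379, -0.3750)
step 2: θ'=-0.6250 (R=-3.0000) → pose (-3.4889, 3.9792, -0.6250)
step 3: θ'=-1.8750 (R=-2.0000) → pose (-2.7509, 1.7582, -1.8750)
step 4: θ'=-2.2500 (R=-2.6667) → pose (-3.2203, 0.8819, -2.2500)

(-3.2203, 0.8819, -2.2500)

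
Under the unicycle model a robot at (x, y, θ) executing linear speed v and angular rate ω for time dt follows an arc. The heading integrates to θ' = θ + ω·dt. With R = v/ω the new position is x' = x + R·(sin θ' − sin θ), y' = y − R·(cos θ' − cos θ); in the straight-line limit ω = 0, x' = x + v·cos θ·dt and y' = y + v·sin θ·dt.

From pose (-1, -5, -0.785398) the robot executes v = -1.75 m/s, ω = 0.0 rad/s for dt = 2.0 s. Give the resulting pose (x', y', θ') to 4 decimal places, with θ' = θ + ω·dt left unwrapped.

(-3.4749, -2.5251, -0.7854)

θ' = -0.7854 + 0.0·2.0 = -0.7854
ω = 0 → straight: x' = -1 + -1.75·cos(-0.7854)·2.0 = -3.4749
y' = -5 + -1.75·sin(-0.7854)·2.0 = -2.5251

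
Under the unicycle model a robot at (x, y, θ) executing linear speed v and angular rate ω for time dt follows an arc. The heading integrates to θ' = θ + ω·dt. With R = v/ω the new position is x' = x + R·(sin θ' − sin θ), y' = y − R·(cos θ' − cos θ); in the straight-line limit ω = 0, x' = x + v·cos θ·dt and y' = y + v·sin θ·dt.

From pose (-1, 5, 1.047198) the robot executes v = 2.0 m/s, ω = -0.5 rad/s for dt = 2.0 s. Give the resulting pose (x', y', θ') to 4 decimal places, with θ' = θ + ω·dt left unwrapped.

(2.2754, 6.9955, 0.0472)

θ' = 1.0472 + -0.5·2.0 = 0.0472
R = v/ω = 2.0/-0.5 = -4.0000
x' = -1 + -4.0000·(sin 0.0472 − sin 1.0472) = 2.2754
y' = 5 − -4.0000·(cos 0.0472 − cos 1.0472) = 6.9955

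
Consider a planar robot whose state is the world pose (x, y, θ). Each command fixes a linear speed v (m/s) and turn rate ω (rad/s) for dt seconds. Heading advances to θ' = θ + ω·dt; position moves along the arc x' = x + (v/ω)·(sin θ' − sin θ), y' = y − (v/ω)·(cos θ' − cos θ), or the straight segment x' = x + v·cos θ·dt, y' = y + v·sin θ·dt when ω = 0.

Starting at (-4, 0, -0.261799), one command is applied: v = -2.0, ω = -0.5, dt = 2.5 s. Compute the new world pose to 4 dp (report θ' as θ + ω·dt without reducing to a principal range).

(-6.9578, 3.6279, -1.5118)

θ' = -0.2618 + -0.5·2.5 = -1.5118
R = v/ω = -2.0/-0.5 = 4.0000
x' = -4 + 4.0000·(sin -1.5118 − sin -0.2618) = -6.9578
y' = 0 − 4.0000·(cos -1.5118 − cos -0.2618) = 3.6279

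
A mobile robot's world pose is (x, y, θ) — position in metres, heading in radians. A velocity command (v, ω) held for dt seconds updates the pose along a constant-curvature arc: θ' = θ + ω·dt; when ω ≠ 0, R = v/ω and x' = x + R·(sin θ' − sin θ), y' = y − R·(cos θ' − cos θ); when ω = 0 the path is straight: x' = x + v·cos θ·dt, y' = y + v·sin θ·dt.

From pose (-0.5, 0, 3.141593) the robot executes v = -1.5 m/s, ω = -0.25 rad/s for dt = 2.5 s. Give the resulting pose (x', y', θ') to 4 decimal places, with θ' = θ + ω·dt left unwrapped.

θ' = 3.1416 + -0.25·2.5 = 2.5166
R = v/ω = -1.5/-0.25 = 6.0000
x' = -0.5 + 6.0000·(sin 2.5166 − sin 3.1416) = 3.0106
y' = 0 − 6.0000·(cos 2.5166 − cos 3.1416) = -1.1342

(3.0106, -1.1342, 2.5166)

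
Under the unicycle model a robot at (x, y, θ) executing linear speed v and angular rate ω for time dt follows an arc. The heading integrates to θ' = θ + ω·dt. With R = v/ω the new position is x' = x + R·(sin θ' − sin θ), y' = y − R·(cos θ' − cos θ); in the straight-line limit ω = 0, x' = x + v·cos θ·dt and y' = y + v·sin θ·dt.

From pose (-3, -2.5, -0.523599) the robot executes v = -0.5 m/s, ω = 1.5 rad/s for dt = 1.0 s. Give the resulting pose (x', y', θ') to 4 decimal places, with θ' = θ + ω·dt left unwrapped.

(-3.4428, -2.6020, 0.9764)

θ' = -0.5236 + 1.5·1.0 = 0.9764
R = v/ω = -0.5/1.5 = -0.3333
x' = -3 + -0.3333·(sin 0.9764 − sin -0.5236) = -3.4428
y' = -2.5 − -0.3333·(cos 0.9764 − cos -0.5236) = -2.6020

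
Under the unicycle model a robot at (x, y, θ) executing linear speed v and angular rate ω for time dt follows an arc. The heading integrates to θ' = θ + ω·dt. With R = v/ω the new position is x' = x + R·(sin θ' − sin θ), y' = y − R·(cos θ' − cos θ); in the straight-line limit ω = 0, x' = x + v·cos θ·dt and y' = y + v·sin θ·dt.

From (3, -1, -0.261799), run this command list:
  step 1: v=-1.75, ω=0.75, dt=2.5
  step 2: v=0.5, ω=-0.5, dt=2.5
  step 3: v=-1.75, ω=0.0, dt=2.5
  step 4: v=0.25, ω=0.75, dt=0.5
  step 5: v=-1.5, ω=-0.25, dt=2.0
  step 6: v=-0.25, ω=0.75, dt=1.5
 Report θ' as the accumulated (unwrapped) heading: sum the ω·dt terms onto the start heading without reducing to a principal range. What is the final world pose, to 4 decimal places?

step 1: θ'=1.6132 (R=-2.3333) → pose (0.0649, -3.3527, 1.6132)
step 2: θ'=0.3632 (R=-1.0000) → pose (0.7087, -2.3756, 0.3632)
step 3: θ'=0.3632 (straight) → pose (-3.3809, -3.9299, 0.3632)
step 4: θ'=0.7382 (R=0.3333) → pose (-3.2750, -3.8649, 0.7382)
step 5: θ'=0.2382 (R=6.0000) → pose (-5.8970, -5.2574, 0.2382)
step 6: θ'=1.3632 (R=-0.3333) → pose (-6.1446, -5.5126, 1.3632)

(-6.1446, -5.5126, 1.3632)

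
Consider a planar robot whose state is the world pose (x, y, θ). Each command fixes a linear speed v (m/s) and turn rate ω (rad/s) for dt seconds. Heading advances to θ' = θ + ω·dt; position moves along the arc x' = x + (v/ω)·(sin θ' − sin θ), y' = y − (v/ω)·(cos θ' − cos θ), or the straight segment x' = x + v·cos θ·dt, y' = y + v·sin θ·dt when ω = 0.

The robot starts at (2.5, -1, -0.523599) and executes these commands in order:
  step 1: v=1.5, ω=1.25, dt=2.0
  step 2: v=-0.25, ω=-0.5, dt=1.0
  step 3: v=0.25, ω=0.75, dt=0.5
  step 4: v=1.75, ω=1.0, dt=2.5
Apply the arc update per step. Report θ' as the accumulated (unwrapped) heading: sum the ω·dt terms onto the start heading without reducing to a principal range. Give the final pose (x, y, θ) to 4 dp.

(0.9107, 0.5255, 4.3514)

step 1: θ'=1.9764 (R=1.2000) → pose (4.2026, 0.5127, 1.9764)
step 2: θ'=1.4764 (R=0.5000) → pose (4.2410, 0.2683, 1.4764)
step 3: θ'=1.8514 (R=0.3333) → pose (4.2294, 0.3920, 1.8514)
step 4: θ'=4.3514 (R=1.7500) → pose (0.9107, 0.5255, 4.3514)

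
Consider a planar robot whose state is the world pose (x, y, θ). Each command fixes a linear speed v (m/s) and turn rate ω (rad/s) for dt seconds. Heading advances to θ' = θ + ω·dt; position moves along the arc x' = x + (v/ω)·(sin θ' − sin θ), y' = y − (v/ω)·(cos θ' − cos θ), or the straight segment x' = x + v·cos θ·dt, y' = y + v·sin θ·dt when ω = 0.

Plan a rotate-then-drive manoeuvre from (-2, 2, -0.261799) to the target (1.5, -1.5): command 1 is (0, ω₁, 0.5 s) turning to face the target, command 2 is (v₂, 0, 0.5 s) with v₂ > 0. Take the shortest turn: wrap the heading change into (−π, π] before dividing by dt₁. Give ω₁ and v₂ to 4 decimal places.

ω₁ = -1.0472, v₂ = 9.8995

heading to target = atan2(-1.5−2, 1.5−-2) = -0.7854
Δθ = wrap(-0.7854 − -0.2618) = -0.5236; ω₁ = Δθ/dt₁ = -1.0472
distance = √((1.5−-2)² + (-1.5−2)²) = 4.9497; v₂ = distance/dt₂ = 9.8995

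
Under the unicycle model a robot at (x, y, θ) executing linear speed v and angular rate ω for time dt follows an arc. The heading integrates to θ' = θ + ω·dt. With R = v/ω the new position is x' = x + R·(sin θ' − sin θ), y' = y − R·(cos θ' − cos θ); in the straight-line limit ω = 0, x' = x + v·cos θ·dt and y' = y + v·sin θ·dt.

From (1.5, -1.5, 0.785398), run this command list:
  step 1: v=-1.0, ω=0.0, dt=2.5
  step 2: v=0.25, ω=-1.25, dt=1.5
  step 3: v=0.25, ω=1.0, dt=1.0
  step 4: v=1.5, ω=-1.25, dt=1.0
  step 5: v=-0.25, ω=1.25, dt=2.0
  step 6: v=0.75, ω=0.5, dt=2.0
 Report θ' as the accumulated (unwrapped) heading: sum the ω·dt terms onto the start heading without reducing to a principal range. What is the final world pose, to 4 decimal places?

step 1: θ'=0.7854 (straight) → pose (-0.2678, -3.2678, 0.7854)
step 2: θ'=-1.0896 (R=-0.2000) → pose (0.0509, -3.3166, -1.0896)
step 3: θ'=-0.0896 (R=0.2500) → pose (0.2502, -3.4499, -0.0896)
step 4: θ'=-1.3396 (R=-1.2000) → pose (1.3109, -4.3701, -1.3396)
step 5: θ'=1.1604 (R=-0.2000) → pose (0.9328, -4.3362, 1.1604)
step 6: θ'=2.1604 (R=1.5000) → pose (0.8041, -2.9037, 2.1604)

(0.8041, -2.9037, 2.1604)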